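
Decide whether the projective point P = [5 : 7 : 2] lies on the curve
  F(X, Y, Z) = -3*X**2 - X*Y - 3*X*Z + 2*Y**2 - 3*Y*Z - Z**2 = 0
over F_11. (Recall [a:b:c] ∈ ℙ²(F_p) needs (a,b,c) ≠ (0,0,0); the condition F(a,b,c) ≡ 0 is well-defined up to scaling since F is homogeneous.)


F(5,7,2) ≡ 0 (mod 11); P is on the curve.

Evaluate F(5, 7, 2) term-by-term (mod 11).
  -3*X**2 ↦ -3·25·1·1 = -75
  -X*Y ↦ -1·5·7·1 = -35
  -3*X*Z ↦ -3·5·1·2 = -30
  2*Y**2 ↦ 2·1·49·1 = 98
  -3*Y*Z ↦ -3·1·7·2 = -42
  -Z**2 ↦ -1·1·1·4 = -4
Sum: F(5, 7, 2) = (-75) + (-35) + (-30) + (98) + (-42) + (-4) = -88.
Reducing mod 11: -88 ≡ 0 (mod 11).
Since F(a, b, c) ≡ 0 (mod 11), P lies on the curve.


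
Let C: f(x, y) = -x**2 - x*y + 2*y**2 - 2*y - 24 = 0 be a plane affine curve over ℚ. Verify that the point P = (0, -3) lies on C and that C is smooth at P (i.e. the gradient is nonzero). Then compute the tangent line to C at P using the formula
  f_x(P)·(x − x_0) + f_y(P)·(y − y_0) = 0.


Tangent line at P: 3*x - 14*y - 42 = 0.

Step 1: f(0, -3) = 0, so P lies on C.
Step 2: partial derivatives
  f_x(x, y) = -2*x - y, f_y(x, y) = -x + 4*y - 2.
  f_x(P) = 3, f_y(P) = -14 (gradient nonzero, so P is smooth).
Step 3: tangent line at P: 3·(x − 0) + -14·(y − -3) = 0.
Expanding: 3*x - 14*y - 42 = 0.


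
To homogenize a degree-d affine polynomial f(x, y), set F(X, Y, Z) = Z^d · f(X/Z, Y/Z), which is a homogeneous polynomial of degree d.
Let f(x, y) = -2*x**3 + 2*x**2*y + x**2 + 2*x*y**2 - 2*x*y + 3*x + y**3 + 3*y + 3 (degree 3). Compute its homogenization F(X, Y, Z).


F(X, Y, Z) = -2*X**3 + 2*X**2*Y + X**2*Z + 2*X*Y**2 - 2*X*Y*Z + 3*X*Z**2 + Y**3 + 3*Y*Z**2 + 3*Z**3

deg(f) = 3.
Substitute x = X/Z, y = Y/Z into f, then multiply by Z^3.
  monomial -2·x^3·y^0 ↦ -2·X^3·Y^0·Z^0.
  monomial 2·x^2·y^1 ↦ 2·X^2·Y^1·Z^0.
  monomial 1·x^2·y^0 ↦ 1·X^2·Y^0·Z^1.
  monomial 2·x^1·y^2 ↦ 2·X^1·Y^2·Z^0.
  monomial -2·x^1·y^1 ↦ -2·X^1·Y^1·Z^1.
  monomial 3·x^1·y^0 ↦ 3·X^1·Y^0·Z^2.
  monomial 1·x^0·y^3 ↦ 1·X^0·Y^3·Z^0.
  monomial 3·x^0·y^1 ↦ 3·X^0·Y^1·Z^2.
  monomial 3·x^0·y^0 ↦ 3·X^0·Y^0·Z^3.
Collecting: F(X, Y, Z) = -2*X**3 + 2*X**2*Y + X**2*Z + 2*X*Y**2 - 2*X*Y*Z + 3*X*Z**2 + Y**3 + 3*Y*Z**2 + 3*Z**3.


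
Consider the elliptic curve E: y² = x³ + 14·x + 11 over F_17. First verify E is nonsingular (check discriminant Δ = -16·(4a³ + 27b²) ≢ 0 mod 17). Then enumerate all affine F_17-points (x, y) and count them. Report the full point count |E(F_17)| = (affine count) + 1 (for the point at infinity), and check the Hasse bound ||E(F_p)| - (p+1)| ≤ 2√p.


Affine points = {(1, 3), (1, 14), (2, 8), (2, 9), (5, 6), (5, 11), (9, 4), (9, 13), (11, 0), (15, 3), (15, 14), (16, 8), (16, 9)}; affine count = 13; |E(F_17)| = 14.

Discriminant check: Δ ∝ 4a³ + 27b² = 4·14³ + 27·11² = 4·2744 + 27·121 ≡ 14 (mod 17). Nonzero ⇒ E is nonsingular.
For each x ∈ F_17, compute rhs = x³ + 14·x + 11 mod 17, then count y ∈ F_17 with y² ≡ rhs.
  x = 0: rhs = 11, matching y values: none (0 points).
  x = 1: rhs = 9, matching y values: 3, 14 (2 points).
  x = 2: rhs = 13, matching y values: 8, 9 (2 points).
  x = 3: rhs = 12, matching y values: none (0 points).
  x = 4: rhs = 12, matching y values: none (0 points).
  x = 5: rhs = 2, matching y values: 6, 11 (2 points).
  x = 6: rhs = 5, matching y values: none (0 points).
  x = 7: rhs = 10, matching y values: none (0 points).
  x = 8: rhs = 6, matching y values: none (0 points).
  x = 9: rhs = 16, matching y values: 4, 13 (2 points).
  x = 10: rhs = 12, matching y values: none (0 points).
  x = 11: rhs = 0, matching y values: 0 (1 points).
  x = 12: rhs = 3, matching y values: none (0 points).
  x = 13: rhs = 10, matching y values: none (0 points).
  x = 14: rhs = 10, matching y values: none (0 points).
  x = 15: rhs = 9, matching y values: 3, 14 (2 points).
  x = 16: rhs = 13, matching y values: 8, 9 (2 points).
Total affine count: 13.
Full point count |E(F_17)| = 13 + 1 = 14.
Hasse bound: |14 − (17+1)| = |-4| = 4 ≤ 2√17 ≈ 8.2462 ✓.


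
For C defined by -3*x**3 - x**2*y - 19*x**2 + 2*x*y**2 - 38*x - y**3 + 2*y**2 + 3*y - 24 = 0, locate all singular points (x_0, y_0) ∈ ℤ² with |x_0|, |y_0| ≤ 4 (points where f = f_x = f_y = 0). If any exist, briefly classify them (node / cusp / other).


Singular points: {(-2, -1)}; classification: cusp.

Compute partial derivatives:
  f_x = -9*x**2 - 2*x*y - 38*x + 2*y**2 - 38.
  f_y = -x**2 + 4*x*y - 3*y**2 + 4*y + 3.
Scan x_0 ∈ {−4, ..., 4}. For each x_0, f_y(x_0, y) is a polynomial in y; find its integer roots y ∈ {−4, ..., 4}, then test f_x and f at those candidates.
  x = -4: f_y(-4, y) = -3*y**2 - 12*y - 13; no integer root y with |y| ≤ 4.
  x = -3: f_y(-3, y) = -3*y**2 - 8*y - 6; no integer root y with |y| ≤ 4.
  x = -2: f_y(-2, y) = -3*y**2 - 4*y - 1; vanishes at y ∈ {-1}. (-2, -1): f_x = 0, f = 0 — SINGULAR.
  x = -1: f_y(-1, y) = 2 - 3*y**2; no integer root y with |y| ≤ 4.
  x = 0: f_y(0, y) = -3*y**2 + 4*y + 3; no integer root y with |y| ≤ 4.
  x = 1: f_y(1, y) = -3*y**2 + 8*y + 2; no integer root y with |y| ≤ 4.
  x = 2: f_y(2, y) = -3*y**2 + 12*y - 1; no integer root y with |y| ≤ 4.
  x = 3: f_y(3, y) = -3*y**2 + 16*y - 6; no integer root y with |y| ≤ 4.
  x = 4: f_y(4, y) = -3*y**2 + 20*y - 13; no integer root y with |y| ≤ 4.
Only singular point on the grid: (-2, -1).
Classify: substitute x = -2 + u, y = -1 + v and expand: f = -3*u**3 - u**2*v + 2*u*v**2 - v**3 + v**2.
No constant or linear terms (consistent with a singular point). Quadratic part: v**2. Cubic part: -3*u**3 - u**2*v + 2*u*v**2 - v**3.
The quadratic part v**2 is a perfect square, so there is a single (double) tangent line v = 0, i.e. y = -1. Restricting the cubic part to that line (v = 0) leaves -3*u**3 ≠ 0, so f is not divisible by v and the branch is v² ≈ 3*u**3 to lowest order — this is a cusp.
Classification: cusp.


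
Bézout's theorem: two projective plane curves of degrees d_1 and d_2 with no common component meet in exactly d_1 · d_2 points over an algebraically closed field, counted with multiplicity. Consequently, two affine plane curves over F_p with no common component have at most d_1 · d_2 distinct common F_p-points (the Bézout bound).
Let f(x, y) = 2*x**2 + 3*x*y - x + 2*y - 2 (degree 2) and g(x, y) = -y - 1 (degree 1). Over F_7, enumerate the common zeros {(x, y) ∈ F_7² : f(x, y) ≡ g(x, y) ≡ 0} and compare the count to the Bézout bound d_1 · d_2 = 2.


Common zeros: ∅; count = 0; Bézout bound = 2.

deg(f) = 2, deg(g) = 1, so Bézout bound = 2.
Scan x ∈ F_7. For each x, list the y ∈ F_7 with f(x, y) ≡ 0 and those with g(x, y) ≡ 0 (mod 7); the common zeros in that column are the intersection.
  x = 0: f ≡ 0 at y ∈ {1}; g ≡ 0 at y ∈ {6}; common: ∅.
  x = 1: f ≡ 0 at y ∈ {3}; g ≡ 0 at y ∈ {6}; common: ∅.
  x = 2: f ≡ 0 at y ∈ {3}; g ≡ 0 at y ∈ {6}; common: ∅.
  x = 3: f ≡ 0 at y ∈ {2}; g ≡ 0 at y ∈ {6}; common: ∅.
  x = 4: f ≡ 0 at y ∈ ∅; g ≡ 0 at y ∈ {6}; common: ∅.
  x = 5: f ≡ 0 at y ∈ {2}; g ≡ 0 at y ∈ {6}; common: ∅.
  x = 6: f ≡ 0 at y ∈ {1}; g ≡ 0 at y ∈ {6}; common: ∅.
Collecting: common zeros = ∅, so the count is 0.
Comparison with the Bézout bound: 0 ≤ 2 = deg(f)·deg(g), as expected for curves with no common component (the affine F_7-count falls short of the bound because intersections may lie at infinity, over extension fields, or carry multiplicity).


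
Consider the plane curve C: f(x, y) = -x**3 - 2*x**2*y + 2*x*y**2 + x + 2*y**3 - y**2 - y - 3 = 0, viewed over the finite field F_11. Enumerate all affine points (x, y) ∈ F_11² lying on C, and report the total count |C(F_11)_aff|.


Affine F_11-points: {(0, 7), (1, 2), (3, 5), (5, 4), (7, 6), (8, 7)}; count = 6.

For each of the 121 pairs (x, y) ∈ F_11², evaluate f(x, y) mod 11. Record the zeros.
  x = 0: [0↦8, 1↦8, 2↦7, 3↦6, 4↦6, 5↦8, 6↦2, 7↦0, 8↦3, 9↦1, 10↦6]  zeros at y ∈ {7}
  x = 1: [0↦8, 1↦8, 2↦0, 3↦7, 4↦8, 5↦4, 6↦7, 7↦7, 8↦5, 9↦2, 10↦10]  zeros at y ∈ {2}
  x = 2: [0↦2, 1↦9, 2↦1, 3↦1, 4↦10, 5↦7, 6↦4, 7↦2, 8↦2, 9↦5, 10↦1]  zeros at y ∈ ∅
  x = 3: [0↦6, 1↦5, 2↦4, 3↦4, 4↦6, 5↦0, 6↦9, 7↦1, 8↦10, 9↦4, 10↦6]  zeros at y ∈ {5}
  x = 4: [0↦3, 1↦1, 2↦3, 3↦10, 4↦1, 5↦10, 6↦5, 7↦9, 8↦1, 9↦4, 10↦8]  zeros at y ∈ ∅
  x = 5: [0↦9, 1↦2, 2↦3, 3↦2, 4↦0, 5↦9, 6↦8, 7↦9, 8↦2, 9↦10, 10↦1]  zeros at y ∈ {4}
  x = 6: [0↦7, 1↦2, 2↦9, 3↦7, 4↦8, 5↦2, 6↦1, 7↦6, 8↦7, 9↦5, 10↦1]  zeros at y ∈ ∅
  x = 7: [0↦2, 1↦6, 2↦4, 3↦8, 4↦8, 5↦5, 6↦0, 7↦5, 8↦10, 9↦5, 10↦2]  zeros at y ∈ {6}
  x = 8: [0↦10, 1↦8, 2↦4, 3↦10, 4↦5, 5↦1, 6↦10, 7↦0, 8↦5, 9↦4, 10↦9]  zeros at y ∈ {7}
  x = 9: [0↦3, 1↦2, 2↦3, 3↦7, 4↦4, 5↦6, 6↦3, 7↦7, 8↦8, 9↦7, 10↦5]  zeros at y ∈ ∅
  x = 10: [0↦8, 1↦4, 2↦6, 3↦4, 4↦10, 5↦3, 6↦6, 7↦9, 8↦2, 9↦8, 10↦6]  zeros at y ∈ ∅
Collecting zeros: affine points = {(0, 7), (1, 2), (3, 5), (5, 4), (7, 6), (8, 7)}.
Total count |C(F_11)_aff| = 6.


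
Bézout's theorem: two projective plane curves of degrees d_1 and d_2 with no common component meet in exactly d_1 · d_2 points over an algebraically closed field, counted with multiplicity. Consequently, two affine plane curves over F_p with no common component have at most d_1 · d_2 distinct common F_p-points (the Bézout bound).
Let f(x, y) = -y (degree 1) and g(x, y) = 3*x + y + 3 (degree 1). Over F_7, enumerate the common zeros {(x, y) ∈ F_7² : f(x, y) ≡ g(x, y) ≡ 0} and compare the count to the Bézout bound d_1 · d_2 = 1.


Common zeros: {(6, 0)}; count = 1; Bézout bound = 1.

deg(f) = 1, deg(g) = 1, so Bézout bound = 1.
Scan x ∈ F_7. For each x, list the y ∈ F_7 with f(x, y) ≡ 0 and those with g(x, y) ≡ 0 (mod 7); the common zeros in that column are the intersection.
  x = 0: f ≡ 0 at y ∈ {0}; g ≡ 0 at y ∈ {4}; common: ∅.
  x = 1: f ≡ 0 at y ∈ {0}; g ≡ 0 at y ∈ {1}; common: ∅.
  x = 2: f ≡ 0 at y ∈ {0}; g ≡ 0 at y ∈ {5}; common: ∅.
  x = 3: f ≡ 0 at y ∈ {0}; g ≡ 0 at y ∈ {2}; common: ∅.
  x = 4: f ≡ 0 at y ∈ {0}; g ≡ 0 at y ∈ {6}; common: ∅.
  x = 5: f ≡ 0 at y ∈ {0}; g ≡ 0 at y ∈ {3}; common: ∅.
  x = 6: f ≡ 0 at y ∈ {0}; g ≡ 0 at y ∈ {0}; common: {0}.
Collecting: common zeros = {(6, 0)}, so the count is 1.
Comparison with the Bézout bound: 1 ≤ 1 = deg(f)·deg(g), as expected for curves with no common component (the bound is attained).


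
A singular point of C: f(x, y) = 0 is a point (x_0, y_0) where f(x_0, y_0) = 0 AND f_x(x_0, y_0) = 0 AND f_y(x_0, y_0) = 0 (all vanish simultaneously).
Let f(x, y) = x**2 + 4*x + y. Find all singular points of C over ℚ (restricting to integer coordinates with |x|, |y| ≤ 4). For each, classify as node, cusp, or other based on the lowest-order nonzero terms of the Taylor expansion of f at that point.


No singular points in the scanned grid; C is smooth there.

Compute partial derivatives:
  f_x = 2*x + 4.
  f_y = 1.
f_y = 1 is a nonzero constant, so f_y never vanishes: no point (x, y) can satisfy f = f_x = f_y = 0. In particular no (x, y) ∈ {−4, ..., 4}² is singular; the curve is smooth.


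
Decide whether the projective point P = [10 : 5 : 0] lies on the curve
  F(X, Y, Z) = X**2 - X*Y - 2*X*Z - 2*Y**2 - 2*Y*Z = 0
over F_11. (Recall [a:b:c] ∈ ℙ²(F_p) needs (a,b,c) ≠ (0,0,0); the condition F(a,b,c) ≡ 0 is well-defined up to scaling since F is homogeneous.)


F(10,5,0) ≡ 0 (mod 11); P is on the curve.

Evaluate F(10, 5, 0) term-by-term (mod 11).
  X**2 ↦ 1·100·1·1 = 100
  -X*Y ↦ -1·10·5·1 = -50
  -2*X*Z ↦ -2·10·1·0 = 0
  -2*Y**2 ↦ -2·1·25·1 = -50
  -2*Y*Z ↦ -2·1·5·0 = 0
Sum: F(10, 5, 0) = (100) + (-50) + (0) + (-50) + (0) = 0.
Reducing mod 11: 0 ≡ 0 (mod 11).
Since F(a, b, c) ≡ 0 (mod 11), P lies on the curve.


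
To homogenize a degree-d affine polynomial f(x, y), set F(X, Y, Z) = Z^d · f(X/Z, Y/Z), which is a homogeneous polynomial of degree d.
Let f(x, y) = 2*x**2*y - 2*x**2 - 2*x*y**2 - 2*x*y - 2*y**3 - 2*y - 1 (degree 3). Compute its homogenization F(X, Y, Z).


F(X, Y, Z) = 2*X**2*Y - 2*X**2*Z - 2*X*Y**2 - 2*X*Y*Z - 2*Y**3 - 2*Y*Z**2 - Z**3

deg(f) = 3.
Substitute x = X/Z, y = Y/Z into f, then multiply by Z^3.
  monomial 2·x^2·y^1 ↦ 2·X^2·Y^1·Z^0.
  monomial -2·x^2·y^0 ↦ -2·X^2·Y^0·Z^1.
  monomial -2·x^1·y^2 ↦ -2·X^1·Y^2·Z^0.
  monomial -2·x^1·y^1 ↦ -2·X^1·Y^1·Z^1.
  monomial -2·x^0·y^3 ↦ -2·X^0·Y^3·Z^0.
  monomial -2·x^0·y^1 ↦ -2·X^0·Y^1·Z^2.
  monomial -1·x^0·y^0 ↦ -1·X^0·Y^0·Z^3.
Collecting: F(X, Y, Z) = 2*X**2*Y - 2*X**2*Z - 2*X*Y**2 - 2*X*Y*Z - 2*Y**3 - 2*Y*Z**2 - Z**3.


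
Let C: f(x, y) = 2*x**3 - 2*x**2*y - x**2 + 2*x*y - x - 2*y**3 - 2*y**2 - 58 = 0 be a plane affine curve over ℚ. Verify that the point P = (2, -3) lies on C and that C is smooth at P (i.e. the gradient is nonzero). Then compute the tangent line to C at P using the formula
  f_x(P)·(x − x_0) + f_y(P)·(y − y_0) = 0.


Tangent line at P: 37*x - 46*y - 212 = 0.

Step 1: f(2, -3) = 0, so P lies on C.
Step 2: partial derivatives
  f_x(x, y) = 6*x**2 - 4*x*y - 2*x + 2*y - 1, f_y(x, y) = -2*x**2 + 2*x - 6*y**2 - 4*y.
  f_x(P) = 37, f_y(P) = -46 (gradient nonzero, so P is smooth).
Step 3: tangent line at P: 37·(x − 2) + -46·(y − -3) = 0.
Expanding: 37*x - 46*y - 212 = 0.


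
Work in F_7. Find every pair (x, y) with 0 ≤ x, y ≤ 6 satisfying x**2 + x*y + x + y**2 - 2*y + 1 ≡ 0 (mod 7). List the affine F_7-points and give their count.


Affine F_7-points: {(0, 1), (2, 0), (4, 0), (4, 5), (5, 1), (5, 3)}; count = 6.

For each of the 49 pairs (x, y) ∈ F_7², evaluate f(x, y) mod 7. Record the zeros.
  x = 0: [0↦1, 1↦0, 2↦1, 3↦4, 4↦2, 5↦2, 6↦4]  zeros at y ∈ {1}
  x = 1: [0↦3, 1↦3, 2↦5, 3↦2, 4↦1, 5↦2, 6↦5]  zeros at y ∈ ∅
  x = 2: [0↦0, 1↦1, 2↦4, 3↦2, 4↦2, 5↦4, 6↦1]  zeros at y ∈ {0}
  x = 3: [0↦6, 1↦1, 2↦5, 3↦4, 4↦5, 5↦1, 6↦6]  zeros at y ∈ ∅
  x = 4: [0↦0, 1↦3, 2↦1, 3↦1, 4↦3, 5↦0, 6↦6]  zeros at y ∈ {0, 5}
  x = 5: [0↦3, 1↦0, 2↦6, 3↦0, 4↦3, 5↦1, 6↦1]  zeros at y ∈ {1, 3}
  x = 6: [0↦1, 1↦6, 2↦6, 3↦1, 4↦5, 5↦4, 6↦5]  zeros at y ∈ ∅
Collecting zeros: affine points = {(0, 1), (2, 0), (4, 0), (4, 5), (5, 1), (5, 3)}.
Total count |C(F_7)_aff| = 6.


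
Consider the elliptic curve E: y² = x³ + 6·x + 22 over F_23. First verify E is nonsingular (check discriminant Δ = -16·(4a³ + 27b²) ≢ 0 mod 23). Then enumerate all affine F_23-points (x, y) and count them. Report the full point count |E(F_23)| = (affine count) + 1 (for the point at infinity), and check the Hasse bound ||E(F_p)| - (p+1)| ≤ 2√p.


Affine points = {(1, 11), (1, 12), (4, 8), (4, 15), (5, 4), (5, 19), (7, 4), (7, 19), (9, 0), (10, 1), (10, 22), (11, 4), (11, 19), (17, 0), (19, 7), (19, 16), (20, 0), (21, 5), (21, 18)}; affine count = 19; |E(F_23)| = 20.

Discriminant check: Δ ∝ 4a³ + 27b² = 4·6³ + 27·22² = 4·216 + 27·484 ≡ 17 (mod 23). Nonzero ⇒ E is nonsingular.
For each x ∈ F_23, compute rhs = x³ + 6·x + 22 mod 23, then count y ∈ F_23 with y² ≡ rhs.
  x = 0: rhs = 22, matching y values: none (0 points).
  x = 1: rhs = 6, matching y values: 11, 12 (2 points).
  x = 2: rhs = 19, matching y values: none (0 points).
  x = 3: rhs = 21, matching y values: none (0 points).
  x = 4: rhs = 18, matching y values: 8, 15 (2 points).
  x = 5: rhs = 16, matching y values: 4, 19 (2 points).
  x = 6: rhs = 21, matching y values: none (0 points).
  x = 7: rhs = 16, matching y values: 4, 19 (2 points).
  x = 8: rhs = 7, matching y values: none (0 points).
  x = 9: rhs = 0, matching y values: 0 (1 points).
  x = 10: rhs = 1, matching y values: 1, 22 (2 points).
  x = 11: rhs = 16, matching y values: 4, 19 (2 points).
  x = 12: rhs = 5, matching y values: none (0 points).
  x = 13: rhs = 20, matching y values: none (0 points).
  x = 14: rhs = 21, matching y values: none (0 points).
  x = 15: rhs = 14, matching y values: none (0 points).
  x = 16: rhs = 5, matching y values: none (0 points).
  x = 17: rhs = 0, matching y values: 0 (1 points).
  x = 18: rhs = 5, matching y values: none (0 points).
  x = 19: rhs = 3, matching y values: 7, 16 (2 points).
  x = 20: rhs = 0, matching y values: 0 (1 points).
  x = 21: rhs = 2, matching y values: 5, 18 (2 points).
  x = 22: rhs = 15, matching y values: none (0 points).
Total affine count: 19.
Full point count |E(F_23)| = 19 + 1 = 20.
Hasse bound: |20 − (23+1)| = |-4| = 4 ≤ 2√23 ≈ 9.5917 ✓.


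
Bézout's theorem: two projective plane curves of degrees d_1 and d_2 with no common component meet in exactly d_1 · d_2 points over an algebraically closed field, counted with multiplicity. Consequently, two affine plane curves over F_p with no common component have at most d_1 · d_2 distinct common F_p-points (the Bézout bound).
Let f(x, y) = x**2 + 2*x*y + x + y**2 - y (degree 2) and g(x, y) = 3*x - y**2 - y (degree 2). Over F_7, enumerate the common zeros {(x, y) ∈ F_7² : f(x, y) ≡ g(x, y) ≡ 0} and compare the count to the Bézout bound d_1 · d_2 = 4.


Common zeros: {(0, 0)}; count = 1; Bézout bound = 4.

deg(f) = 2, deg(g) = 2, so Bézout bound = 4.
Scan x ∈ F_7. For each x, list the y ∈ F_7 with f(x, y) ≡ 0 and those with g(x, y) ≡ 0 (mod 7); the common zeros in that column are the intersection.
  x = 0: f ≡ 0 at y ∈ {0, 1}; g ≡ 0 at y ∈ {0, 6}; common: {0}.
  x = 1: f ≡ 0 at y ∈ {3}; g ≡ 0 at y ∈ ∅; common: ∅.
  x = 2: f ≡ 0 at y ∈ ∅; g ≡ 0 at y ∈ {2, 4}; common: ∅.
  x = 3: f ≡ 0 at y ∈ ∅; g ≡ 0 at y ∈ {1, 5}; common: ∅.
  x = 4: f ≡ 0 at y ∈ {1, 6}; g ≡ 0 at y ∈ {3}; common: ∅.
  x = 5: f ≡ 0 at y ∈ ∅; g ≡ 0 at y ∈ ∅; common: ∅.
  x = 6: f ≡ 0 at y ∈ {0, 3}; g ≡ 0 at y ∈ ∅; common: ∅.
Collecting: common zeros = {(0, 0)}, so the count is 1.
Comparison with the Bézout bound: 1 ≤ 4 = deg(f)·deg(g), as expected for curves with no common component (the affine F_7-count falls short of the bound because intersections may lie at infinity, over extension fields, or carry multiplicity).


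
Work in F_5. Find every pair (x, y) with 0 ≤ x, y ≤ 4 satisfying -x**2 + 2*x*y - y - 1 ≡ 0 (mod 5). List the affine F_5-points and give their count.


Affine F_5-points: {(0, 4), (1, 2), (2, 0), (3, 0), (3, 1), (3, 2), (3, 3), (3, 4), (4, 1)}; count = 9.

For each of the 25 pairs (x, y) ∈ F_5², evaluate f(x, y) mod 5. Record the zeros.
  x = 0: [0↦4, 1↦3, 2↦2, 3↦1, 4↦0]  zeros at y ∈ {4}
  x = 1: [0↦3, 1↦4, 2↦0, 3↦1, 4↦2]  zeros at y ∈ {2}
  x = 2: [0↦0, 1↦3, 2↦1, 3↦4, 4↦2]  zeros at y ∈ {0}
  x = 3: [0↦0, 1↦0, 2↦0, 3↦0, 4↦0]  zeros at y ∈ {0, 1, 2, 3, 4}
  x = 4: [0↦3, 1↦0, 2↦2, 3↦4, 4↦1]  zeros at y ∈ {1}
Collecting zeros: affine points = {(0, 4), (1, 2), (2, 0), (3, 0), (3, 1), (3, 2), (3, 3), (3, 4), (4, 1)}.
Total count |C(F_5)_aff| = 9.


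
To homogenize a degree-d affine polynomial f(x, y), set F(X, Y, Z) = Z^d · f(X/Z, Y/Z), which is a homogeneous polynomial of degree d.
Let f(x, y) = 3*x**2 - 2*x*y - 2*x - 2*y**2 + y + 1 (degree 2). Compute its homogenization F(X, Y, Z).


F(X, Y, Z) = 3*X**2 - 2*X*Y - 2*X*Z - 2*Y**2 + Y*Z + Z**2

deg(f) = 2.
Substitute x = X/Z, y = Y/Z into f, then multiply by Z^2.
  monomial 3·x^2·y^0 ↦ 3·X^2·Y^0·Z^0.
  monomial -2·x^1·y^1 ↦ -2·X^1·Y^1·Z^0.
  monomial -2·x^1·y^0 ↦ -2·X^1·Y^0·Z^1.
  monomial -2·x^0·y^2 ↦ -2·X^0·Y^2·Z^0.
  monomial 1·x^0·y^1 ↦ 1·X^0·Y^1·Z^1.
  monomial 1·x^0·y^0 ↦ 1·X^0·Y^0·Z^2.
Collecting: F(X, Y, Z) = 3*X**2 - 2*X*Y - 2*X*Z - 2*Y**2 + Y*Z + Z**2.


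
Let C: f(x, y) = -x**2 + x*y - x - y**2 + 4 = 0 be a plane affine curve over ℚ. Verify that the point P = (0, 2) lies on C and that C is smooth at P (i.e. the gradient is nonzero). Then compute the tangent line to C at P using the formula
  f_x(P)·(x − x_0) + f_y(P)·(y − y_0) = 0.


Tangent line at P: x - 4*y + 8 = 0.

Step 1: f(0, 2) = 0, so P lies on C.
Step 2: partial derivatives
  f_x(x, y) = -2*x + y - 1, f_y(x, y) = x - 2*y.
  f_x(P) = 1, f_y(P) = -4 (gradient nonzero, so P is smooth).
Step 3: tangent line at P: 1·(x − 0) + -4·(y − 2) = 0.
Expanding: x - 4*y + 8 = 0.


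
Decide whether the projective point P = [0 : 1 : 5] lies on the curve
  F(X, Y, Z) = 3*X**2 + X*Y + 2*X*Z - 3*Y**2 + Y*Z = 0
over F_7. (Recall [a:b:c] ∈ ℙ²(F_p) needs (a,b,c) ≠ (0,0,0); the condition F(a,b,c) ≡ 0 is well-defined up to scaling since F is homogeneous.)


F(0,1,5) ≡ 2 (mod 7); P is NOT on the curve.

Evaluate F(0, 1, 5) term-by-term (mod 7).
  3*X**2 ↦ 3·0·1·1 = 0
  X*Y ↦ 1·0·1·1 = 0
  2*X*Z ↦ 2·0·1·5 = 0
  -3*Y**2 ↦ -3·1·1·1 = -3
  Y*Z ↦ 1·1·1·5 = 5
Sum: F(0, 1, 5) = (0) + (0) + (0) + (-3) + (5) = 2.
Reducing mod 7: 2 ≡ 2 (mod 7).
Since F(a, b, c) ≡ 2 ≠ 0 (mod 7), P does NOT lie on the curve.


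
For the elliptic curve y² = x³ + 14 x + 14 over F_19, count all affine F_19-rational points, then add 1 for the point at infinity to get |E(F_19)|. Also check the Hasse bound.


Affine points = {(3, 8), (3, 11), (4, 1), (4, 18), (5, 0), (8, 7), (8, 12), (11, 6), (11, 13), (14, 3), (14, 16), (17, 4), (17, 15)}; affine count = 13; |E(F_19)| = 14.

Discriminant check: Δ ∝ 4a³ + 27b² = 4·14³ + 27·14² = 4·2744 + 27·196 ≡ 4 (mod 19). Nonzero ⇒ E is nonsingular.
For each x ∈ F_19, compute rhs = x³ + 14·x + 14 mod 19, then count y ∈ F_19 with y² ≡ rhs.
  x = 0: rhs = 14, matching y values: none (0 points).
  x = 1: rhs = 10, matching y values: none (0 points).
  x = 2: rhs = 12, matching y values: none (0 points).
  x = 3: rhs = 7, matching y values: 8, 11 (2 points).
  x = 4: rhs = 1, matching y values: 1, 18 (2 points).
  x = 5: rhs = 0, matching y values: 0 (1 points).
  x = 6: rhs = 10, matching y values: none (0 points).
  x = 7: rhs = 18, matching y values: none (0 points).
  x = 8: rhs = 11, matching y values: 7, 12 (2 points).
  x = 9: rhs = 14, matching y values: none (0 points).
  x = 10: rhs = 14, matching y values: none (0 points).
  x = 11: rhs = 17, matching y values: 6, 13 (2 points).
  x = 12: rhs = 10, matching y values: none (0 points).
  x = 13: rhs = 18, matching y values: none (0 points).
  x = 14: rhs = 9, matching y values: 3, 16 (2 points).
  x = 15: rhs = 8, matching y values: none (0 points).
  x = 16: rhs = 2, matching y values: none (0 points).
  x = 17: rhs = 16, matching y values: 4, 15 (2 points).
  x = 18: rhs = 18, matching y values: none (0 points).
Total affine count: 13.
Full point count |E(F_19)| = 13 + 1 = 14.
Hasse bound: |14 − (19+1)| = |-6| = 6 ≤ 2√19 ≈ 8.7178 ✓.


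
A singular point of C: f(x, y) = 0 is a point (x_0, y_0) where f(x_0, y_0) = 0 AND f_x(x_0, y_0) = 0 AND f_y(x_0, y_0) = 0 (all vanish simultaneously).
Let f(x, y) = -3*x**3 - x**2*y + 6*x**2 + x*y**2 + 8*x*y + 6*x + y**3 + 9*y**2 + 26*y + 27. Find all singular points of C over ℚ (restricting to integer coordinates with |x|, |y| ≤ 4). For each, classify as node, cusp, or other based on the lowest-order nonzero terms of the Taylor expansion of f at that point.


Singular points: {(1, -3)}; classification: cusp.

Compute partial derivatives:
  f_x = -9*x**2 - 2*x*y + 12*x + y**2 + 8*y + 6.
  f_y = -x**2 + 2*x*y + 8*x + 3*y**2 + 18*y + 26.
Scan x_0 ∈ {−4, ..., 4}. For each x_0, f_y(x_0, y) is a polynomial in y; find its integer roots y ∈ {−4, ..., 4}, then test f_x and f at those candidates.
  x = -4: f_y(-4, y) = 3*y**2 + 10*y - 22; no integer root y with |y| ≤ 4.
  x = -3: f_y(-3, y) = 3*y**2 + 12*y - 7; no integer root y with |y| ≤ 4.
  x = -2: f_y(-2, y) = 3*y**2 + 14*y + 6; no integer root y with |y| ≤ 4.
  x = -1: f_y(-1, y) = 3*y**2 + 16*y + 17; no integer root y with |y| ≤ 4.
  x = 0: f_y(0, y) = 3*y**2 + 18*y + 26; no integer root y with |y| ≤ 4.
  x = 1: f_y(1, y) = 3*y**2 + 20*y + 33; vanishes at y ∈ {-3}. (1, -3): f_x = 0, f = 0 — SINGULAR.
  x = 2: f_y(2, y) = 3*y**2 + 22*y + 38; no integer root y with |y| ≤ 4.
  x = 3: f_y(3, y) = 3*y**2 + 24*y + 41; no integer root y with |y| ≤ 4.
  x = 4: f_y(4, y) = 3*y**2 + 26*y + 42; no integer root y with |y| ≤ 4.
Only singular point on the grid: (1, -3).
Classify: substitute x = 1 + u, y = -3 + v and expand: f = -3*u**3 - u**2*v + u*v**2 + v**3 + v**2.
No constant or linear terms (consistent with a singular point). Quadratic part: v**2. Cubic part: -3*u**3 - u**2*v + u*v**2 + v**3.
The quadratic part v**2 is a perfect square, so there is a single (double) tangent line v = 0, i.e. y = -3. Restricting the cubic part to that line (v = 0) leaves -3*u**3 ≠ 0, so f is not divisible by v and the branch is v² ≈ 3*u**3 to lowest order — this is a cusp.
Classification: cusp.


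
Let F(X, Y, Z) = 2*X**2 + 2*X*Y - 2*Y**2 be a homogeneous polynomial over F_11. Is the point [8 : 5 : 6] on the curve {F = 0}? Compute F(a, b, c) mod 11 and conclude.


F(8,5,6) ≡ 4 (mod 11); P is NOT on the curve.

Evaluate F(8, 5, 6) term-by-term (mod 11).
  2*X**2 ↦ 2·64·1·1 = 128
  2*X*Y ↦ 2·8·5·1 = 80
  -2*Y**2 ↦ -2·1·25·1 = -50
Sum: F(8, 5, 6) = (128) + (80) + (-50) = 158.
Reducing mod 11: 158 ≡ 4 (mod 11).
Since F(a, b, c) ≡ 4 ≠ 0 (mod 11), P does NOT lie on the curve.


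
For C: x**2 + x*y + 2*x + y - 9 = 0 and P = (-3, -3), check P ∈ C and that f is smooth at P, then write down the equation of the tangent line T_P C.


Tangent line at P: -7*x - 2*y - 27 = 0.

Step 1: f(-3, -3) = 0, so P lies on C.
Step 2: partial derivatives
  f_x(x, y) = 2*x + y + 2, f_y(x, y) = x + 1.
  f_x(P) = -7, f_y(P) = -2 (gradient nonzero, so P is smooth).
Step 3: tangent line at P: -7·(x − -3) + -2·(y − -3) = 0.
Expanding: -7*x - 2*y - 27 = 0.


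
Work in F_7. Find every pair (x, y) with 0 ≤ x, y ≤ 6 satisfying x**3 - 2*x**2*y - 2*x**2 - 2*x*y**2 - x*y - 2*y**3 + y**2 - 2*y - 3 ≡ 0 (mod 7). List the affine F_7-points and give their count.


Affine F_7-points: {(0, 5), (1, 4), (3, 4), (4, 2), (6, 3), (6, 4), (6, 5)}; count = 7.

For each of the 49 pairs (x, y) ∈ F_7², evaluate f(x, y) mod 7. Record the zeros.
  x = 0: [0↦4, 1↦1, 2↦2, 3↦2, 4↦3, 5↦0, 6↦2]  zeros at y ∈ {5}
  x = 1: [0↦3, 1↦2, 2↦1, 3↦2, 4↦0, 5↦4, 6↦2]  zeros at y ∈ {4}
  x = 2: [0↦4, 1↦1, 2↦1, 3↦6, 4↦4, 5↦4, 6↦1]  zeros at y ∈ ∅
  x = 3: [0↦6, 1↦4, 2↦1, 3↦6, 4↦0, 5↦6, 6↦5]  zeros at y ∈ {4}
  x = 4: [0↦1, 1↦3, 2↦0, 3↦1, 4↦1, 5↦2, 6↦6]  zeros at y ∈ {2}
  x = 5: [0↦2, 1↦4, 2↦4, 3↦4, 4↦6, 5↦5, 6↦3]  zeros at y ∈ ∅
  x = 6: [0↦1, 1↦6, 2↦5, 3↦0, 4↦0, 5↦0, 6↦2]  zeros at y ∈ {3, 4, 5}
Collecting zeros: affine points = {(0, 5), (1, 4), (3, 4), (4, 2), (6, 3), (6, 4), (6, 5)}.
Total count |C(F_7)_aff| = 7.


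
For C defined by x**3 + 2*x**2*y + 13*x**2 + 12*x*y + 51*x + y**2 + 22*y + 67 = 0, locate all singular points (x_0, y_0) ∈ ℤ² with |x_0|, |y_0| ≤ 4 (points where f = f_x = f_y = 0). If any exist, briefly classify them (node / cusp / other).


Singular points: {(-3, -2)}; classification: cusp.

Compute partial derivatives:
  f_x = 3*x**2 + 4*x*y + 26*x + 12*y + 51.
  f_y = 2*x**2 + 12*x + 2*y + 22.
Scan x_0 ∈ {−4, ..., 4}. For each x_0, f_y(x_0, y) is a polynomial in y; find its integer roots y ∈ {−4, ..., 4}, then test f_x and f at those candidates.
  x = -4: f_y(-4, y) = 2*y + 6; vanishes at y ∈ {-3}. (-4, -3): f_x = 7 ≠ 0.
  x = -3: f_y(-3, y) = 2*y + 4; vanishes at y ∈ {-2}. (-3, -2): f_x = 0, f = 0 — SINGULAR.
  x = -2: f_y(-2, y) = 2*y + 6; vanishes at y ∈ {-3}. (-2, -3): f_x = -1 ≠ 0.
  x = -1: f_y(-1, y) = 2*y + 12; no integer root y with |y| ≤ 4.
  x = 0: f_y(0, y) = 2*y + 22; no integer root y with |y| ≤ 4.
  x = 1: f_y(1, y) = 2*y + 36; no integer root y with |y| ≤ 4.
  x = 2: f_y(2, y) = 2*y + 54; no integer root y with |y| ≤ 4.
  x = 3: f_y(3, y) = 2*y + 76; no integer root y with |y| ≤ 4.
  x = 4: f_y(4, y) = 2*y + 102; no integer root y with |y| ≤ 4.
Only singular point on the grid: (-3, -2).
Classify: substitute x = -3 + u, y = -2 + v and expand: f = u**3 + 2*u**2*v + v**2.
No constant or linear terms (consistent with a singular point). Quadratic part: v**2. Cubic part: u**3 + 2*u**2*v.
The quadratic part v**2 is a perfect square, so there is a single (double) tangent line v = 0, i.e. y = -2. Restricting the cubic part to that line (v = 0) leaves u**3 ≠ 0, so f is not divisible by v and the branch is v² ≈ -u**3 to lowest order — this is a cusp.
Classification: cusp.


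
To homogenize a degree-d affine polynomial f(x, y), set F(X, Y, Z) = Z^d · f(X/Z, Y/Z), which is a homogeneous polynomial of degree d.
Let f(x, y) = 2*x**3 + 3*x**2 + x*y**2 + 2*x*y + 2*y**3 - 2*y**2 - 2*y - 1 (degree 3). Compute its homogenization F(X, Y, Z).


F(X, Y, Z) = 2*X**3 + 3*X**2*Z + X*Y**2 + 2*X*Y*Z + 2*Y**3 - 2*Y**2*Z - 2*Y*Z**2 - Z**3

deg(f) = 3.
Substitute x = X/Z, y = Y/Z into f, then multiply by Z^3.
  monomial 2·x^3·y^0 ↦ 2·X^3·Y^0·Z^0.
  monomial 3·x^2·y^0 ↦ 3·X^2·Y^0·Z^1.
  monomial 1·x^1·y^2 ↦ 1·X^1·Y^2·Z^0.
  monomial 2·x^1·y^1 ↦ 2·X^1·Y^1·Z^1.
  monomial 2·x^0·y^3 ↦ 2·X^0·Y^3·Z^0.
  monomial -2·x^0·y^2 ↦ -2·X^0·Y^2·Z^1.
  monomial -2·x^0·y^1 ↦ -2·X^0·Y^1·Z^2.
  monomial -1·x^0·y^0 ↦ -1·X^0·Y^0·Z^3.
Collecting: F(X, Y, Z) = 2*X**3 + 3*X**2*Z + X*Y**2 + 2*X*Y*Z + 2*Y**3 - 2*Y**2*Z - 2*Y*Z**2 - Z**3.


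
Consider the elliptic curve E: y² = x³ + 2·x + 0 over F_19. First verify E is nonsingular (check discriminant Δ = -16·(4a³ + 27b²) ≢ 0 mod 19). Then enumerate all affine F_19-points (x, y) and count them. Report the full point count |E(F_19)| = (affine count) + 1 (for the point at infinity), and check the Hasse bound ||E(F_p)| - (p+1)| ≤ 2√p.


Affine points = {(0, 0), (6, 0), (9, 5), (9, 14), (11, 2), (11, 17), (12, 2), (12, 17), (13, 0), (14, 6), (14, 13), (15, 2), (15, 17), (16, 9), (16, 10), (17, 8), (17, 11), (18, 4), (18, 15)}; affine count = 19; |E(F_19)| = 20.

Discriminant check: Δ ∝ 4a³ + 27b² = 4·2³ + 27·0² = 4·8 + 27·0 ≡ 13 (mod 19). Nonzero ⇒ E is nonsingular.
For each x ∈ F_19, compute rhs = x³ + 2·x + 0 mod 19, then count y ∈ F_19 with y² ≡ rhs.
  x = 0: rhs = 0, matching y values: 0 (1 points).
  x = 1: rhs = 3, matching y values: none (0 points).
  x = 2: rhs = 12, matching y values: none (0 points).
  x = 3: rhs = 14, matching y values: none (0 points).
  x = 4: rhs = 15, matching y values: none (0 points).
  x = 5: rhs = 2, matching y values: none (0 points).
  x = 6: rhs = 0, matching y values: 0 (1 points).
  x = 7: rhs = 15, matching y values: none (0 points).
  x = 8: rhs = 15, matching y values: none (0 points).
  x = 9: rhs = 6, matching y values: 5, 14 (2 points).
  x = 10: rhs = 13, matching y values: none (0 points).
  x = 11: rhs = 4, matching y values: 2, 17 (2 points).
  x = 12: rhs = 4, matching y values: 2, 17 (2 points).
  x = 13: rhs = 0, matching y values: 0 (1 points).
  x = 14: rhs = 17, matching y values: 6, 13 (2 points).
  x = 15: rhs = 4, matching y values: 2, 17 (2 points).
  x = 16: rhs = 5, matching y values: 9, 10 (2 points).
  x = 17: rhs = 7, matching y values: 8, 11 (2 points).
  x = 18: rhs = 16, matching y values: 4, 15 (2 points).
Total affine count: 19.
Full point count |E(F_19)| = 19 + 1 = 20.
Hasse bound: |20 − (19+1)| = |0| = 0 ≤ 2√19 ≈ 8.7178 ✓.


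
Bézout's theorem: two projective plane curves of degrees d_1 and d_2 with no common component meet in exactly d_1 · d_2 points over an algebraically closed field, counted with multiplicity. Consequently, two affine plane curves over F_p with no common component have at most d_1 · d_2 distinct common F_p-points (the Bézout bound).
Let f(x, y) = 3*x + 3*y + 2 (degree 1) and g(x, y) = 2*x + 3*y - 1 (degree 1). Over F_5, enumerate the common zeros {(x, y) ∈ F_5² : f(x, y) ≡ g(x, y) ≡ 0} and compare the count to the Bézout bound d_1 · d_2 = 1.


Common zeros: {(2, 4)}; count = 1; Bézout bound = 1.

deg(f) = 1, deg(g) = 1, so Bézout bound = 1.
Scan x ∈ F_5. For each x, list the y ∈ F_5 with f(x, y) ≡ 0 and those with g(x, y) ≡ 0 (mod 5); the common zeros in that column are the intersection.
  x = 0: f ≡ 0 at y ∈ {1}; g ≡ 0 at y ∈ {2}; common: ∅.
  x = 1: f ≡ 0 at y ∈ {0}; g ≡ 0 at y ∈ {3}; common: ∅.
  x = 2: f ≡ 0 at y ∈ {4}; g ≡ 0 at y ∈ {4}; common: {4}.
  x = 3: f ≡ 0 at y ∈ {3}; g ≡ 0 at y ∈ {0}; common: ∅.
  x = 4: f ≡ 0 at y ∈ {2}; g ≡ 0 at y ∈ {1}; common: ∅.
Collecting: common zeros = {(2, 4)}, so the count is 1.
Comparison with the Bézout bound: 1 ≤ 1 = deg(f)·deg(g), as expected for curves with no common component (the bound is attained).


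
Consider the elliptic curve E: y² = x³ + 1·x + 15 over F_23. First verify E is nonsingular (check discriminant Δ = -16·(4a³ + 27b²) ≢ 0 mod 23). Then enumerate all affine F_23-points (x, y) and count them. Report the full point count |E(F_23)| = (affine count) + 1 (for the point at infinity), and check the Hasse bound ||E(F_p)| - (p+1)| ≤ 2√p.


Affine points = {(2, 5), (2, 18), (8, 11), (8, 12), (10, 6), (10, 17), (11, 0), (14, 6), (14, 17), (15, 1), (15, 22), (17, 0), (18, 0), (19, 4), (19, 19), (20, 10), (20, 13), (22, 6), (22, 17)}; affine count = 19; |E(F_23)| = 20.

Discriminant check: Δ ∝ 4a³ + 27b² = 4·1³ + 27·15² = 4·1 + 27·225 ≡ 7 (mod 23). Nonzero ⇒ E is nonsingular.
For each x ∈ F_23, compute rhs = x³ + 1·x + 15 mod 23, then count y ∈ F_23 with y² ≡ rhs.
  x = 0: rhs = 15, matching y values: none (0 points).
  x = 1: rhs = 17, matching y values: none (0 points).
  x = 2: rhs = 2, matching y values: 5, 18 (2 points).
  x = 3: rhs = 22, matching y values: none (0 points).
  x = 4: rhs = 14, matching y values: none (0 points).
  x = 5: rhs = 7, matching y values: none (0 points).
  x = 6: rhs = 7, matching y values: none (0 points).
  x = 7: rhs = 20, matching y values: none (0 points).
  x = 8: rhs = 6, matching y values: 11, 12 (2 points).
  x = 9: rhs = 17, matching y values: none (0 points).
  x = 10: rhs = 13, matching y values: 6, 17 (2 points).
  x = 11: rhs = 0, matching y values: 0 (1 points).
  x = 12: rhs = 7, matching y values: none (0 points).
  x = 13: rhs = 17, matching y values: none (0 points).
  x = 14: rhs = 13, matching y values: 6, 17 (2 points).
  x = 15: rhs = 1, matching y values: 1, 22 (2 points).
  x = 16: rhs = 10, matching y values: none (0 points).
  x = 17: rhs = 0, matching y values: 0 (1 points).
  x = 18: rhs = 0, matching y values: 0 (1 points).
  x = 19: rhs = 16, matching y values: 4, 19 (2 points).
  x = 20: rhs = 8, matching y values: 10, 13 (2 points).
  x = 21: rhs = 5, matching y values: none (0 points).
  x = 22: rhs = 13, matching y values: 6, 17 (2 points).
Total affine count: 19.
Full point count |E(F_23)| = 19 + 1 = 20.
Hasse bound: |20 − (23+1)| = |-4| = 4 ≤ 2√23 ≈ 9.5917 ✓.


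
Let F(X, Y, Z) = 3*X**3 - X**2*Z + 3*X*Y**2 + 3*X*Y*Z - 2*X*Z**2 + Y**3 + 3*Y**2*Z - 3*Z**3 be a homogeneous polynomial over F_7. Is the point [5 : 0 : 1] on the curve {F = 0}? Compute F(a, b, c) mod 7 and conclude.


F(5,0,1) ≡ 1 (mod 7); P is NOT on the curve.

Evaluate F(5, 0, 1) term-by-term (mod 7).
  3*X**3 ↦ 3·125·1·1 = 375
  -X**2*Z ↦ -1·25·1·1 = -25
  3*X*Y**2 ↦ 3·5·0·1 = 0
  3*X*Y*Z ↦ 3·5·0·1 = 0
  -2*X*Z**2 ↦ -2·5·1·1 = -10
  Y**3 ↦ 1·1·0·1 = 0
  3*Y**2*Z ↦ 3·1·0·1 = 0
  -3*Z**3 ↦ -3·1·1·1 = -3
Sum: F(5, 0, 1) = (375) + (-25) + (0) + (0) + (-10) + (0) + (0) + (-3) = 337.
Reducing mod 7: 337 ≡ 1 (mod 7).
Since F(a, b, c) ≡ 1 ≠ 0 (mod 7), P does NOT lie on the curve.


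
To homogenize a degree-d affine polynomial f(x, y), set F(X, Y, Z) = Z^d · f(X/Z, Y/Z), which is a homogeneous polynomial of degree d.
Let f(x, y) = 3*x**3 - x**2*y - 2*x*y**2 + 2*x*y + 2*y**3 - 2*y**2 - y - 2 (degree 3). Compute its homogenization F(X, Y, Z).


F(X, Y, Z) = 3*X**3 - X**2*Y - 2*X*Y**2 + 2*X*Y*Z + 2*Y**3 - 2*Y**2*Z - Y*Z**2 - 2*Z**3

deg(f) = 3.
Substitute x = X/Z, y = Y/Z into f, then multiply by Z^3.
  monomial 3·x^3·y^0 ↦ 3·X^3·Y^0·Z^0.
  monomial -1·x^2·y^1 ↦ -1·X^2·Y^1·Z^0.
  monomial -2·x^1·y^2 ↦ -2·X^1·Y^2·Z^0.
  monomial 2·x^1·y^1 ↦ 2·X^1·Y^1·Z^1.
  monomial 2·x^0·y^3 ↦ 2·X^0·Y^3·Z^0.
  monomial -2·x^0·y^2 ↦ -2·X^0·Y^2·Z^1.
  monomial -1·x^0·y^1 ↦ -1·X^0·Y^1·Z^2.
  monomial -2·x^0·y^0 ↦ -2·X^0·Y^0·Z^3.
Collecting: F(X, Y, Z) = 3*X**3 - X**2*Y - 2*X*Y**2 + 2*X*Y*Z + 2*Y**3 - 2*Y**2*Z - Y*Z**2 - 2*Z**3.


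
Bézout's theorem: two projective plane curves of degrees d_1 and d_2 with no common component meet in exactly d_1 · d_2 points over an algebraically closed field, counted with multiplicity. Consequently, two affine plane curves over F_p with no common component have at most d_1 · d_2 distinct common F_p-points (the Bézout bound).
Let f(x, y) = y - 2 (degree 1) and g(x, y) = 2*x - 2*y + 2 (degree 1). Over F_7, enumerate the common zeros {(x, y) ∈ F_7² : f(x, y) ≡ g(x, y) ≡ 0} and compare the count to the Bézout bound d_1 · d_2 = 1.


Common zeros: {(1, 2)}; count = 1; Bézout bound = 1.

deg(f) = 1, deg(g) = 1, so Bézout bound = 1.
Scan x ∈ F_7. For each x, list the y ∈ F_7 with f(x, y) ≡ 0 and those with g(x, y) ≡ 0 (mod 7); the common zeros in that column are the intersection.
  x = 0: f ≡ 0 at y ∈ {2}; g ≡ 0 at y ∈ {1}; common: ∅.
  x = 1: f ≡ 0 at y ∈ {2}; g ≡ 0 at y ∈ {2}; common: {2}.
  x = 2: f ≡ 0 at y ∈ {2}; g ≡ 0 at y ∈ {3}; common: ∅.
  x = 3: f ≡ 0 at y ∈ {2}; g ≡ 0 at y ∈ {4}; common: ∅.
  x = 4: f ≡ 0 at y ∈ {2}; g ≡ 0 at y ∈ {5}; common: ∅.
  x = 5: f ≡ 0 at y ∈ {2}; g ≡ 0 at y ∈ {6}; common: ∅.
  x = 6: f ≡ 0 at y ∈ {2}; g ≡ 0 at y ∈ {0}; common: ∅.
Collecting: common zeros = {(1, 2)}, so the count is 1.
Comparison with the Bézout bound: 1 ≤ 1 = deg(f)·deg(g), as expected for curves with no common component (the bound is attained).


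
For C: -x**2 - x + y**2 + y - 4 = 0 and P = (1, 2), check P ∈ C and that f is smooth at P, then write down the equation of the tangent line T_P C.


Tangent line at P: -3*x + 5*y - 7 = 0.

Step 1: f(1, 2) = 0, so P lies on C.
Step 2: partial derivatives
  f_x(x, y) = -2*x - 1, f_y(x, y) = 2*y + 1.
  f_x(P) = -3, f_y(P) = 5 (gradient nonzero, so P is smooth).
Step 3: tangent line at P: -3·(x − 1) + 5·(y − 2) = 0.
Expanding: -3*x + 5*y - 7 = 0.


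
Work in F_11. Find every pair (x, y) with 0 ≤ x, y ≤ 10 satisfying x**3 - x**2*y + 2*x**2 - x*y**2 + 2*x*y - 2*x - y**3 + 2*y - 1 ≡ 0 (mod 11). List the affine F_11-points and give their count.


Affine F_11-points: {(0, 1), (0, 3), (0, 7), (1, 0), (2, 0), (2, 4), (2, 5), (3, 1), (5, 2), (6, 0), (6, 5), (7, 1), (9, 8)}; count = 13.

For each of the 121 pairs (x, y) ∈ F_11², evaluate f(x, y) mod 11. Record the zeros.
  x = 0: [0↦10, 1↦0, 2↦6, 3↦0, 4↦9, 5↦5, 6↦4, 7↦0, 8↦9, 9↦3, 10↦9]  zeros at y ∈ {1, 3, 7}
  x = 1: [0↦0, 1↦1, 2↦5, 3↦6, 4↦9, 5↦8, 6↦8, 7↦3, 8↦9, 9↦9, 10↦8]  zeros at y ∈ {0}
  x = 2: [0↦0, 1↦10, 2↦10, 3↦5, 4↦0, 5↦0, 6↦10, 7↦2, 8↦3, 9↦7, 10↦8]  zeros at y ∈ {0, 4, 5}
  x = 3: [0↦5, 1↦0, 2↦5, 3↦3, 4↦10, 5↦9, 6↦5, 7↦3, 8↦8, 9↦3, 10↦4]  zeros at y ∈ {1}
  x = 4: [0↦10, 1↦10, 2↦7, 3↦6, 4↦1, 5↦8, 6↦10, 7↦1, 8↦8, 9↦3, 10↦2]  zeros at y ∈ ∅
  x = 5: [0↦10, 1↦2, 2↦0, 3↦9, 4↦1, 5↦3, 6↦9, 7↦2, 8↦9, 9↦2, 10↦8]  zeros at y ∈ {2}
  x = 6: [0↦0, 1↦4, 2↦1, 3↦7, 4↦5, 5↦0, 6↦8, 7↦1, 8↦6, 9↦6, 10↦6]  zeros at y ∈ {0, 5}
  x = 7: [0↦8, 1↦0, 2↦5, 3↦6, 4↦8, 5↦5, 6↦2, 7↦4, 8↦5, 9↦10, 10↦2]  zeros at y ∈ {1}
  x = 8: [0↦7, 1↦7, 2↦7, 3↦1, 4↦5, 5↦2, 6↦8, 7↦6, 8↦1, 9↦9, 10↦2]  zeros at y ∈ ∅
  x = 9: [0↦3, 1↦9, 2↦2, 3↦9, 4↦2, 5↦8, 6↦10, 7↦2, 8↦0, 9↦9, 10↦1]  zeros at y ∈ {8}
  x = 10: [0↦2, 1↦1, 2↦7, 3↦3, 4↦5, 5↦7, 6↦3, 7↦9, 8↦8, 9↦5, 10↦5]  zeros at y ∈ ∅
Collecting zeros: affine points = {(0, 1), (0, 3), (0, 7), (1, 0), (2, 0), (2, 4), (2, 5), (3, 1), (5, 2), (6, 0), (6, 5), (7, 1), (9, 8)}.
Total count |C(F_11)_aff| = 13.
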